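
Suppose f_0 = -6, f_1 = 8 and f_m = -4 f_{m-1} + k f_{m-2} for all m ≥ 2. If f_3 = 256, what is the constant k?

4

f_2 = -32 - 6k
f_3 = 128 + 32k
So 128 + 32k = 256, giving k = 4.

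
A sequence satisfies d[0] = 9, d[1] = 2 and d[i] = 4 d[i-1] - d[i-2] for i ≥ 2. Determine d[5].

-86

d[2] = 4(2) - 9 = -1
d[3] = 4(-1) - 2 = -6
d[4] = 4(-6) - (-1) = -23
d[5] = 4(-23) - (-6) = -86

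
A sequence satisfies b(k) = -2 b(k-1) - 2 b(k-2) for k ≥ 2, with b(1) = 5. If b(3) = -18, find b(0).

-7

Let b(0) = z.
b(2) = -10 - 2z
b(3) = 10 + 4z
So 10 + 4z = -18, giving z = -7.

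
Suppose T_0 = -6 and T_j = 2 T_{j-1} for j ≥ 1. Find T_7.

-768

T_1 = 2·(-6) = -12
T_2 = 2·(-12) = -24
T_3 = 2·(-24) = -48
T_4 = 2·(-48) = -96
T_5 = 2·(-96) = -192
T_6 = 2·(-192) = -384
T_7 = 2·(-384) = -768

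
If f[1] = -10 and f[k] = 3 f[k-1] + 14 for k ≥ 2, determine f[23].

The fixed point is 14/(1 - 3) = -7, so f[k] + 7 = 3(f[k-1] + 7).
Hence f[k] = -3·3^{k-1} - 7.
f[23] = -3·3^{22} - 7 = -3·31381059609 - 7 = -94143178834.

-94143178834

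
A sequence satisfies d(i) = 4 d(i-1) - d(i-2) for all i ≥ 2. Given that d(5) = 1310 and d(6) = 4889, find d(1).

Rearranging, d(i-2) = -(d(i) - 4 d(i-1)).
d(4) = -(4889 - 4·1310) = 351
d(3) = -(1310 - 4·351) = 94
d(2) = -(351 - 4·94) = 25
d(1) = -(94 - 4·25) = 6

6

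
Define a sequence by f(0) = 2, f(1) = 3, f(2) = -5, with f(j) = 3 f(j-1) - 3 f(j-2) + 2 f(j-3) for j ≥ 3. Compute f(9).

-1028

f(3) = 3(-5) - 3(3) + 2(2) = -20
f(4) = 3(-20) - 3(-5) + 2(3) = -39
f(5) = 3(-39) - 3(-20) + 2(-5) = -67
f(6) = 3(-67) - 3(-39) + 2(-20) = -124
f(7) = 3(-124) - 3(-67) + 2(-39) = -249
f(8) = 3(-249) - 3(-124) + 2(-67) = -509
f(9) = 3(-509) - 3(-249) + 2(-124) = -1028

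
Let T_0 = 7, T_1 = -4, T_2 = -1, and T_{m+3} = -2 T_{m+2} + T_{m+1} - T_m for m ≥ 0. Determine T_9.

-2145

T_3 = -2*(-1) + (-4) - 7 = -9
T_4 = -2*(-9) + (-1) - (-4) = 21
T_5 = -2*21 + (-9) - (-1) = -50
T_6 = -2*(-50) + 21 - (-9) = 130
T_7 = -2*130 + (-50) - 21 = -331
T_8 = -2*(-331) + 130 - (-50) = 842
T_9 = -2*842 + (-331) - 130 = -2145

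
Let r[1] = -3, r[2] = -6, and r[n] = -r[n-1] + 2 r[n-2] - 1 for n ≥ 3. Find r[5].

r[3] = -(-6) + 2(-3) - 1 = -1
r[4] = -(-1) + 2(-6) - 1 = -12
r[5] = -(-12) + 2(-1) - 1 = 9

9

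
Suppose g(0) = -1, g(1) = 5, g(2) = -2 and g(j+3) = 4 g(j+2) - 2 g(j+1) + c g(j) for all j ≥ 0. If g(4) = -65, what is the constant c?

3

g(3) = -18 - c
g(4) = -68 + c
So -68 + c = -65, giving c = 3.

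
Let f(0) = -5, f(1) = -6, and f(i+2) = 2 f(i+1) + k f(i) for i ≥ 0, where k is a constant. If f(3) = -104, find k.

5

f(2) = -12 - 5k
f(3) = -24 - 16k
So -24 - 16k = -104, giving k = 5.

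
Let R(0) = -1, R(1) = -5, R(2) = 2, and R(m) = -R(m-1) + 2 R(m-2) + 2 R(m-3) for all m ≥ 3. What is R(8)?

R(3) = -2 + 2·(-5) + 2·(-1) = -14
R(4) = -(-14) + 2·2 + 2·(-5) = 8
R(5) = -8 + 2·(-14) + 2·2 = -32
R(6) = -(-32) + 2·8 + 2·(-14) = 20
R(7) = -20 + 2·(-32) + 2·8 = -68
R(8) = -(-68) + 2·20 + 2·(-32) = 44

44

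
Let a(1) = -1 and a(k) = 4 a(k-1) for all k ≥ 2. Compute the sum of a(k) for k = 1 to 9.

a(2) = 4·(-1) = -4
a(3) = 4·(-4) = -16
a(4) = 4·(-16) = -64
a(5) = 4·(-64) = -256
a(6) = 4·(-256) = -1024
a(7) = 4·(-1024) = -4096
a(8) = 4·(-4096) = -16384
a(9) = 4·(-16384) = -65536
Sum = (-1) + (-4) + (-16) + (-64) + (-256) + (-1024) + (-4096) + (-16384) + (-65536) = -87381

-87381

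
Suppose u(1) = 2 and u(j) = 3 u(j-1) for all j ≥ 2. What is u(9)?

13122

u(2) = 3(2) = 6
u(3) = 3(6) = 18
u(4) = 3(18) = 54
u(5) = 3(54) = 162
u(6) = 3(162) = 486
u(7) = 3(486) = 1458
u(8) = 3(1458) = 4374
u(9) = 3(4374) = 13122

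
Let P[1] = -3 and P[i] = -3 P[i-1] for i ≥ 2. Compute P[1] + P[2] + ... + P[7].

-1641

P[2] = -3(-3) = 9
P[3] = -3(9) = -27
P[4] = -3(-27) = 81
P[5] = -3(81) = -243
P[6] = -3(-243) = 729
P[7] = -3(729) = -2187
Sum = (-3) + 9 + (-27) + 81 + (-243) + 729 + (-2187) = -1641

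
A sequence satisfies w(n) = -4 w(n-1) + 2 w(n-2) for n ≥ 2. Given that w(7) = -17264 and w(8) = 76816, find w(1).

Rearranging, w(n-2) = (w(n) + 4 w(n-1)) / 2.
w(6) = (76816 + 4(-17264)) / 2 = 7760/2 = 3880
w(5) = (-17264 + 4(3880)) / 2 = -1744/2 = -872
w(4) = (3880 + 4(-872)) / 2 = 392/2 = 196
w(3) = (-872 + 4(196)) / 2 = -88/2 = -44
w(2) = (196 + 4(-44)) / 2 = 20/2 = 10
w(1) = (-44 + 4(10)) / 2 = -4/2 = -2

-2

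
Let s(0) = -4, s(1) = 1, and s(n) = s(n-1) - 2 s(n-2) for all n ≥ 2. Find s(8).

s(2) = 1 - 2(-4) = 9
s(3) = 9 - 2(1) = 7
s(4) = 7 - 2(9) = -11
s(5) = (-11) - 2(7) = -25
s(6) = (-25) - 2(-11) = -3
s(7) = (-3) - 2(-25) = 47
s(8) = 47 - 2(-3) = 53

53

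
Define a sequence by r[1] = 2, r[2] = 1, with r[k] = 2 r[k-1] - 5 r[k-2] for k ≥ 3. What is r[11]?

2032

r[3] = 2·1 - 5·2 = -8
r[4] = 2·(-8) - 5·1 = -21
r[5] = 2·(-21) - 5·(-8) = -2
r[6] = 2·(-2) - 5·(-21) = 101
r[7] = 2·101 - 5·(-2) = 212
r[8] = 2·212 - 5·101 = -81
r[9] = 2·(-81) - 5·212 = -1222
r[10] = 2·(-1222) - 5·(-81) = -2039
r[11] = 2·(-2039) - 5·(-1222) = 2032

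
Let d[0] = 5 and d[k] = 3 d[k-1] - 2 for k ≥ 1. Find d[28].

The fixed point is -2/(1 - 3) = 1, so d[k] - 1 = 3(d[k-1] - 1).
Hence d[k] = 4·3^k + 1.
d[28] = 4·3^{28} + 1 = 4·22876792454961 + 1 = 91507169819845.

91507169819845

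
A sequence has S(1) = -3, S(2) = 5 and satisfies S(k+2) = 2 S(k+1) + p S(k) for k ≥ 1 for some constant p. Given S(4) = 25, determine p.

S(3) = 10 - 3p
S(4) = 20 - p
So 20 - p = 25, giving p = -5.

-5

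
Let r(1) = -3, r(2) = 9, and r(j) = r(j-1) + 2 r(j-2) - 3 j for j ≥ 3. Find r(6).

-45

r(3) = 9 + 2*(-3) - 9 = -6
r(4) = (-6) + 2*9 - 12 = 0
r(5) = 0 + 2*(-6) - 15 = -27
r(6) = (-27) + 2*0 - 18 = -45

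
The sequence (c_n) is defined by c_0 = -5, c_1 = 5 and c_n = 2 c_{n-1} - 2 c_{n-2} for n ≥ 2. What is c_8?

-80

c_2 = 2*5 - 2*(-5) = 20
c_3 = 2*20 - 2*5 = 30
c_4 = 2*30 - 2*20 = 20
c_5 = 2*20 - 2*30 = -20
c_6 = 2*(-20) - 2*20 = -80
c_7 = 2*(-80) - 2*(-20) = -120
c_8 = 2*(-120) - 2*(-80) = -80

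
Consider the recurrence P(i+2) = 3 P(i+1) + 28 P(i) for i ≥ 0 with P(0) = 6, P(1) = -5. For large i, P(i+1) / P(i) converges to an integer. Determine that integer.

The characteristic equation is r^2 - 3r - 28 = 0, which factors as (r - 7)(r + 4) = 0.
So the roots are 7 and -4. Since |7| > |-4| and the coefficient of 7^i is non-zero, the ratio tends to 7.

7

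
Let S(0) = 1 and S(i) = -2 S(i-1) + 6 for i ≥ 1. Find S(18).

-262142

The fixed point is 6/(1 + 2) = 2, so S(i) - 2 = -2(S(i-1) - 2).
Hence S(i) = -1·(-2)^i + 2.
S(18) = -1·(-2)^{18} + 2 = -1·262144 + 2 = -262142.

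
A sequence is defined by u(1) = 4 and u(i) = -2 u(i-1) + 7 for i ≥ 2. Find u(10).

-851

u(2) = -2(4) + 7 = -1
u(3) = -2(-1) + 7 = 9
u(4) = -2(9) + 7 = -11
u(5) = -2(-11) + 7 = 29
u(6) = -2(29) + 7 = -51
u(7) = -2(-51) + 7 = 109
u(8) = -2(109) + 7 = -211
u(9) = -2(-211) + 7 = 429
u(10) = -2(429) + 7 = -851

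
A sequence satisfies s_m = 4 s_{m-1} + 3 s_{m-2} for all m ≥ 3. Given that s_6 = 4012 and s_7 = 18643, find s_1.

9

Rearranging, s_{m-2} = (s_m - 4 s_{m-1}) / 3.
s_5 = (18643 - 4(4012)) / 3 = 2595/3 = 865
s_4 = (4012 - 4(865)) / 3 = 552/3 = 184
s_3 = (865 - 4(184)) / 3 = 129/3 = 43
s_2 = (184 - 4(43)) / 3 = 12/3 = 4
s_1 = (43 - 4(4)) / 3 = 27/3 = 9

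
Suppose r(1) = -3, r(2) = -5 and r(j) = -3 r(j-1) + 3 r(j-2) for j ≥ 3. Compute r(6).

-450

r(3) = -3(-5) + 3(-3) = 6
r(4) = -3(6) + 3(-5) = -33
r(5) = -3(-33) + 3(6) = 117
r(6) = -3(117) + 3(-33) = -450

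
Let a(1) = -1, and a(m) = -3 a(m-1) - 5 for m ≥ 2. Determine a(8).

-548

a(2) = -3*(-1) - 5 = -2
a(3) = -3*(-2) - 5 = 1
a(4) = -3*1 - 5 = -8
a(5) = -3*(-8) - 5 = 19
a(6) = -3*19 - 5 = -62
a(7) = -3*(-62) - 5 = 181
a(8) = -3*181 - 5 = -548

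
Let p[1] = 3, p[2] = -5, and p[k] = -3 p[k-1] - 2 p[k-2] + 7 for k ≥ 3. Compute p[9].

p[3] = -3(-5) - 2(3) + 7 = 16
p[4] = -3(16) - 2(-5) + 7 = -31
p[5] = -3(-31) - 2(16) + 7 = 68
p[6] = -3(68) - 2(-31) + 7 = -135
p[7] = -3(-135) - 2(68) + 7 = 276
p[8] = -3(276) - 2(-135) + 7 = -551
p[9] = -3(-551) - 2(276) + 7 = 1108

1108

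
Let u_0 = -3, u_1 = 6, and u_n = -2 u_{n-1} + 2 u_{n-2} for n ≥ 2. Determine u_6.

-984

u_2 = -2·6 + 2·(-3) = -18
u_3 = -2·(-18) + 2·6 = 48
u_4 = -2·48 + 2·(-18) = -132
u_5 = -2·(-132) + 2·48 = 360
u_6 = -2·360 + 2·(-132) = -984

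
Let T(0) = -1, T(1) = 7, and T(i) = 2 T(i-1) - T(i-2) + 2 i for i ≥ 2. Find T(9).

383

T(2) = 2·7 - (-1) + 4 = 19
T(3) = 2·19 - 7 + 6 = 37
T(4) = 2·37 - 19 + 8 = 63
T(5) = 2·63 - 37 + 10 = 99
T(6) = 2·99 - 63 + 12 = 147
T(7) = 2·147 - 99 + 14 = 209
T(8) = 2·209 - 147 + 16 = 287
T(9) = 2·287 - 209 + 18 = 383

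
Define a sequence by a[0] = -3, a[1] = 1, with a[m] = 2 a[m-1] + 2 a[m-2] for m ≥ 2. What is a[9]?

-2928

a[2] = 2*1 + 2*(-3) = -4
a[3] = 2*(-4) + 2*1 = -6
a[4] = 2*(-6) + 2*(-4) = -20
a[5] = 2*(-20) + 2*(-6) = -52
a[6] = 2*(-52) + 2*(-20) = -144
a[7] = 2*(-144) + 2*(-52) = -392
a[8] = 2*(-392) + 2*(-144) = -1072
a[9] = 2*(-1072) + 2*(-392) = -2928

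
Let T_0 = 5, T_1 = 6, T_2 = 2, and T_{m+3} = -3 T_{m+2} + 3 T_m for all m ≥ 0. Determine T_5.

33

T_3 = -3(2) + 3(5) = 9
T_4 = -3(9) + 3(6) = -9
T_5 = -3(-9) + 3(2) = 33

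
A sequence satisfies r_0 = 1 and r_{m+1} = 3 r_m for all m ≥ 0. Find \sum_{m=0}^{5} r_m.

r_1 = 3(1) = 3
r_2 = 3(3) = 9
r_3 = 3(9) = 27
r_4 = 3(27) = 81
r_5 = 3(81) = 243
Sum = 1 + 3 + 9 + 27 + 81 + 243 = 364

364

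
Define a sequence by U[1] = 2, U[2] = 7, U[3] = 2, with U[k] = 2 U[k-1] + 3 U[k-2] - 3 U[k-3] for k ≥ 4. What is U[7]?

206

U[4] = 2*2 + 3*7 - 3*2 = 19
U[5] = 2*19 + 3*2 - 3*7 = 23
U[6] = 2*23 + 3*19 - 3*2 = 97
U[7] = 2*97 + 3*23 - 3*19 = 206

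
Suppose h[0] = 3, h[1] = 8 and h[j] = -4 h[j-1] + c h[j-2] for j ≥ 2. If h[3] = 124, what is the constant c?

1

h[2] = -32 + 3c
h[3] = 128 - 4c
So 128 - 4c = 124, giving c = 1.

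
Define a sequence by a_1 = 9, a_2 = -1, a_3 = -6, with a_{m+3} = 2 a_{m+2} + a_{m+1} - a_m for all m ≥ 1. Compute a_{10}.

-2902

a_4 = 2·(-6) + (-1) - 9 = -22
a_5 = 2·(-22) + (-6) - (-1) = -49
a_6 = 2·(-49) + (-22) - (-6) = -114
a_7 = 2·(-114) + (-49) - (-22) = -255
a_8 = 2·(-255) + (-114) - (-49) = -575
a_9 = 2·(-575) + (-255) - (-114) = -1291
a_{10} = 2·(-1291) + (-575) - (-255) = -2902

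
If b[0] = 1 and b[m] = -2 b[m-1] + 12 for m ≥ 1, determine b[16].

-196604

The fixed point is 12/(1 + 2) = 4, so b[m] - 4 = -2(b[m-1] - 4).
Hence b[m] = -3·(-2)^m + 4.
b[16] = -3·(-2)^{16} + 4 = -3·65536 + 4 = -196604.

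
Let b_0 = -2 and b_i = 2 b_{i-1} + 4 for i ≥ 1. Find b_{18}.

The fixed point is 4/(1 - 2) = -4, so b_i + 4 = 2(b_{i-1} + 4).
Hence b_i = 2·2^i - 4.
b_{18} = 2·2^{18} - 4 = 2·262144 - 4 = 524284.

524284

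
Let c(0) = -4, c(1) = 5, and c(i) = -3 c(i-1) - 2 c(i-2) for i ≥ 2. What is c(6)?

-67

c(2) = -3*5 - 2*(-4) = -7
c(3) = -3*(-7) - 2*5 = 11
c(4) = -3*11 - 2*(-7) = -19
c(5) = -3*(-19) - 2*11 = 35
c(6) = -3*35 - 2*(-19) = -67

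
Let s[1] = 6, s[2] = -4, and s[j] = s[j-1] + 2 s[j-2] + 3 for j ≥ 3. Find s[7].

s[3] = (-4) + 2*6 + 3 = 11
s[4] = 11 + 2*(-4) + 3 = 6
s[5] = 6 + 2*11 + 3 = 31
s[6] = 31 + 2*6 + 3 = 46
s[7] = 46 + 2*31 + 3 = 111

111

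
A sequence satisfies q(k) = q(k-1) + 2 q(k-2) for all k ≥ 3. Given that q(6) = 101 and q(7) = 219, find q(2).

1

Rearranging, q(k-2) = (q(k) - q(k-1)) / 2.
q(5) = (219 - 101) / 2 = 118/2 = 59
q(4) = (101 - 59) / 2 = 42/2 = 21
q(3) = (59 - 21) / 2 = 38/2 = 19
q(2) = (21 - 19) / 2 = 2/2 = 1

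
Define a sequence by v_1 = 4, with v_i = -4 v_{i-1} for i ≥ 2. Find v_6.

-4096

v_2 = -4·4 = -16
v_3 = -4·(-16) = 64
v_4 = -4·64 = -256
v_5 = -4·(-256) = 1024
v_6 = -4·1024 = -4096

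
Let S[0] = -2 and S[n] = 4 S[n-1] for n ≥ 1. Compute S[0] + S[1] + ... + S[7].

S[1] = 4*(-2) = -8
S[2] = 4*(-8) = -32
S[3] = 4*(-32) = -128
S[4] = 4*(-128) = -512
S[5] = 4*(-512) = -2048
S[6] = 4*(-2048) = -8192
S[7] = 4*(-8192) = -32768
Sum = (-2) + (-8) + (-32) + (-128) + (-512) + (-2048) + (-8192) + (-32768) = -43690

-43690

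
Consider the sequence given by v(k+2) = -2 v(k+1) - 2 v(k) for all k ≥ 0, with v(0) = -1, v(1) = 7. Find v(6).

v(2) = -2(7) - 2(-1) = -12
v(3) = -2(-12) - 2(7) = 10
v(4) = -2(10) - 2(-12) = 4
v(5) = -2(4) - 2(10) = -28
v(6) = -2(-28) - 2(4) = 48

48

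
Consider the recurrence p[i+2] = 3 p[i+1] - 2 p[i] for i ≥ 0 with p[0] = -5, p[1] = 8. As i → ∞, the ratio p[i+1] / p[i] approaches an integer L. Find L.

2

The characteristic equation is r^2 - 3r + 2 = 0, which factors as (r - 2)(r - 1) = 0.
So the roots are 2 and 1. Since |2| > |1| and the coefficient of 2^i is non-zero, the ratio tends to 2.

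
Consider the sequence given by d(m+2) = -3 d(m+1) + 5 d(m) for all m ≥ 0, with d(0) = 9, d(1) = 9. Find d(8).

d(2) = -3·9 + 5·9 = 18
d(3) = -3·18 + 5·9 = -9
d(4) = -3·(-9) + 5·18 = 117
d(5) = -3·117 + 5·(-9) = -396
d(6) = -3·(-396) + 5·117 = 1773
d(7) = -3·1773 + 5·(-396) = -7299
d(8) = -3·(-7299) + 5·1773 = 30762

30762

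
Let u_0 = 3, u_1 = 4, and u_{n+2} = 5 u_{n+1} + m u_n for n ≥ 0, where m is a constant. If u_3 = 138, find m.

2

u_2 = 20 + 3m
u_3 = 100 + 19m
So 100 + 19m = 138, giving m = 2.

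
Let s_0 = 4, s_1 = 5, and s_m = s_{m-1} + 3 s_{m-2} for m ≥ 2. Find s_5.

179

s_2 = 5 + 3*4 = 17
s_3 = 17 + 3*5 = 32
s_4 = 32 + 3*17 = 83
s_5 = 83 + 3*32 = 179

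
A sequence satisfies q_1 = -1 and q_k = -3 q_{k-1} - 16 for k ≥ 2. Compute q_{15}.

The fixed point is -16/(1 + 3) = -4, so q_k + 4 = -3(q_{k-1} + 4).
Hence q_k = 3·(-3)^{k-1} - 4.
q_{15} = 3·(-3)^{14} - 4 = 3·4782969 - 4 = 14348903.

14348903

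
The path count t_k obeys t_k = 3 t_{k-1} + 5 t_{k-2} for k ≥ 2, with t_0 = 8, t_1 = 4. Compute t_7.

57236

t_2 = 3(4) + 5(8) = 52
t_3 = 3(52) + 5(4) = 176
t_4 = 3(176) + 5(52) = 788
t_5 = 3(788) + 5(176) = 3244
t_6 = 3(3244) + 5(788) = 13672
t_7 = 3(13672) + 5(3244) = 57236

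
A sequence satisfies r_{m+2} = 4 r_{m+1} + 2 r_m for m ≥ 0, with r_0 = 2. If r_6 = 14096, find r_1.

Let r_1 = x.
r_2 = 4 + 4x
r_3 = 16 + 18x
r_4 = 72 + 80x
r_5 = 320 + 356x
r_6 = 1424 + 1584x
So 1424 + 1584x = 14096, giving x = 8.

8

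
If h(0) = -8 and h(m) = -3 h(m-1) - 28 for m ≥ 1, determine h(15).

The fixed point is -28/(1 + 3) = -7, so h(m) + 7 = -3(h(m-1) + 7).
Hence h(m) = -1·(-3)^m - 7.
h(15) = -1·(-3)^{15} - 7 = -1·-14348907 - 7 = 14348900.

14348900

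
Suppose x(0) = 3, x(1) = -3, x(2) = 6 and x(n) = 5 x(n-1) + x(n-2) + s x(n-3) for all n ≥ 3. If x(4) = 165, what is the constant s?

x(3) = 27 + 3s
x(4) = 141 + 12s
So 141 + 12s = 165, giving s = 2.

2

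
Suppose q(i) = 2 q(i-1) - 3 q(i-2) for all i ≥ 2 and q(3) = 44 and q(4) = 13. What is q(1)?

2

Rearranging, q(i-2) = (q(i) - 2 q(i-1)) / -3.
q(2) = (13 - 2*44) / -3 = -75/-3 = 25
q(1) = (44 - 2*25) / -3 = -6/-3 = 2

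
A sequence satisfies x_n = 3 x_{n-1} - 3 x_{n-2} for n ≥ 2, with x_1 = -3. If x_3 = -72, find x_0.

6

Let x_0 = w.
x_2 = -9 - 3w
x_3 = -18 - 9w
So -18 - 9w = -72, giving w = 6.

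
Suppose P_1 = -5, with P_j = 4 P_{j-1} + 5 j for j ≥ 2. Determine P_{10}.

-291290

P_2 = 4(-5) + 10 = -10
P_3 = 4(-10) + 15 = -25
P_4 = 4(-25) + 20 = -80
P_5 = 4(-80) + 25 = -295
P_6 = 4(-295) + 30 = -1150
P_7 = 4(-1150) + 35 = -4565
P_8 = 4(-4565) + 40 = -18220
P_9 = 4(-18220) + 45 = -72835
P_{10} = 4(-72835) + 50 = -291290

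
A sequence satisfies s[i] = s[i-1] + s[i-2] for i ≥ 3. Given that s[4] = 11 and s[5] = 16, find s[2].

6

Rearranging, s[i-2] = s[i] - s[i-1].
s[3] = 16 - 11 = 5
s[2] = 11 - 5 = 6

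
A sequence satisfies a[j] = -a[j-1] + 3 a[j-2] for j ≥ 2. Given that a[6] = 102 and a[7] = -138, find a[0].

6

Rearranging, a[j-2] = (a[j] + a[j-1]) / 3.
a[5] = (-138 + 102) / 3 = -36/3 = -12
a[4] = (102 + (-12)) / 3 = 90/3 = 30
a[3] = (-12 + 30) / 3 = 18/3 = 6
a[2] = (30 + 6) / 3 = 36/3 = 12
a[1] = (6 + 12) / 3 = 18/3 = 6
a[0] = (12 + 6) / 3 = 18/3 = 6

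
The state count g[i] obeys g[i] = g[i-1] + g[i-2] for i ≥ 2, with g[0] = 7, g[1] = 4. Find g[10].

g[2] = 4 + 7 = 11
g[3] = 11 + 4 = 15
g[4] = 15 + 11 = 26
g[5] = 26 + 15 = 41
g[6] = 41 + 26 = 67
g[7] = 67 + 41 = 108
g[8] = 108 + 67 = 175
g[9] = 175 + 108 = 283
g[10] = 283 + 175 = 458

458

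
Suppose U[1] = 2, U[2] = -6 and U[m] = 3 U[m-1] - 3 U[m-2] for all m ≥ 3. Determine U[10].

U[3] = 3·(-6) - 3·2 = -24
U[4] = 3·(-24) - 3·(-6) = -54
U[5] = 3·(-54) - 3·(-24) = -90
U[6] = 3·(-90) - 3·(-54) = -108
U[7] = 3·(-108) - 3·(-90) = -54
U[8] = 3·(-54) - 3·(-108) = 162
U[9] = 3·162 - 3·(-54) = 648
U[10] = 3·648 - 3·162 = 1458

1458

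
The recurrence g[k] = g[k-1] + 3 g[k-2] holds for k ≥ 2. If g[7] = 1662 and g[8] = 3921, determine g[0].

9

Rearranging, g[k-2] = (g[k] - g[k-1]) / 3.
g[6] = (3921 - 1662) / 3 = 2259/3 = 753
g[5] = (1662 - 753) / 3 = 909/3 = 303
g[4] = (753 - 303) / 3 = 450/3 = 150
g[3] = (303 - 150) / 3 = 153/3 = 51
g[2] = (150 - 51) / 3 = 99/3 = 33
g[1] = (51 - 33) / 3 = 18/3 = 6
g[0] = (33 - 6) / 3 = 27/3 = 9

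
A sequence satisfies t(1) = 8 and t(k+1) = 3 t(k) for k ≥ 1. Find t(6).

1944

t(2) = 3(8) = 24
t(3) = 3(24) = 72
t(4) = 3(72) = 216
t(5) = 3(216) = 648
t(6) = 3(648) = 1944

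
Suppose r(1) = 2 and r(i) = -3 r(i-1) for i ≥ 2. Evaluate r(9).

13122

r(2) = -3*2 = -6
r(3) = -3*(-6) = 18
r(4) = -3*18 = -54
r(5) = -3*(-54) = 162
r(6) = -3*162 = -486
r(7) = -3*(-486) = 1458
r(8) = -3*1458 = -4374
r(9) = -3*(-4374) = 13122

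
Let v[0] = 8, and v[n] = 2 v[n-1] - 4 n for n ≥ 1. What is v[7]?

v[1] = 2·8 - 4 = 12
v[2] = 2·12 - 8 = 16
v[3] = 2·16 - 12 = 20
v[4] = 2·20 - 16 = 24
v[5] = 2·24 - 20 = 28
v[6] = 2·28 - 24 = 32
v[7] = 2·32 - 28 = 36

36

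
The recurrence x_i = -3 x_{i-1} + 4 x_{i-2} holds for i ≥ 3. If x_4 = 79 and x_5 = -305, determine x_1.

1

Rearranging, x_{i-2} = (x_i + 3 x_{i-1}) / 4.
x_3 = (-305 + 3*79) / 4 = -68/4 = -17
x_2 = (79 + 3*(-17)) / 4 = 28/4 = 7
x_1 = (-17 + 3*7) / 4 = 4/4 = 1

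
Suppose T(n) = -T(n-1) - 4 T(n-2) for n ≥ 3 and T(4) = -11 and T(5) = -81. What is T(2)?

Rearranging, T(n-2) = (T(n) + T(n-1)) / -4.
T(3) = (-81 + (-11)) / -4 = -92/-4 = 23
T(2) = (-11 + 23) / -4 = 12/-4 = -3

-3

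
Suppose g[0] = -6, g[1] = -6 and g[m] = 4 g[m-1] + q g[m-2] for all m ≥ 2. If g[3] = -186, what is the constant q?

g[2] = -24 - 6q
g[3] = -96 - 30q
So -96 - 30q = -186, giving q = 3.

3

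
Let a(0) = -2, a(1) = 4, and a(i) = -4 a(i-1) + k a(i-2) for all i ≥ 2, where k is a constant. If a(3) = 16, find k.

-4

a(2) = -16 - 2k
a(3) = 64 + 12k
So 64 + 12k = 16, giving k = -4.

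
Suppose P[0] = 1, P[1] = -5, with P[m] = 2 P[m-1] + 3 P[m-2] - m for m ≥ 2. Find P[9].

P[2] = 2*(-5) + 3*1 - 2 = -9
P[3] = 2*(-9) + 3*(-5) - 3 = -36
P[4] = 2*(-36) + 3*(-9) - 4 = -103
P[5] = 2*(-103) + 3*(-36) - 5 = -319
P[6] = 2*(-319) + 3*(-103) - 6 = -953
P[7] = 2*(-953) + 3*(-319) - 7 = -2870
P[8] = 2*(-2870) + 3*(-953) - 8 = -8607
P[9] = 2*(-8607) + 3*(-2870) - 9 = -25833

-25833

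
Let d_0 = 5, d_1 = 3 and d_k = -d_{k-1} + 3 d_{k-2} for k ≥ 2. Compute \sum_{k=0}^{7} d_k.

d_2 = -3 + 3(5) = 12
d_3 = -12 + 3(3) = -3
d_4 = -(-3) + 3(12) = 39
d_5 = -39 + 3(-3) = -48
d_6 = -(-48) + 3(39) = 165
d_7 = -165 + 3(-48) = -309
Sum = 5 + 3 + 12 + (-3) + 39 + (-48) + 165 + (-309) = -136

-136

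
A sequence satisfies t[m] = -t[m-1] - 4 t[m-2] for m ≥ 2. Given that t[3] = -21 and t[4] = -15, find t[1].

Rearranging, t[m-2] = (t[m] + t[m-1]) / -4.
t[2] = (-15 + (-21)) / -4 = -36/-4 = 9
t[1] = (-21 + 9) / -4 = -12/-4 = 3

3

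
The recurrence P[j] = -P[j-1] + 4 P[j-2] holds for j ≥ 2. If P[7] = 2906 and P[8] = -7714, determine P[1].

Rearranging, P[j-2] = (P[j] + P[j-1]) / 4.
P[6] = (-7714 + 2906) / 4 = -4808/4 = -1202
P[5] = (2906 + (-1202)) / 4 = 1704/4 = 426
P[4] = (-1202 + 426) / 4 = -776/4 = -194
P[3] = (426 + (-194)) / 4 = 232/4 = 58
P[2] = (-194 + 58) / 4 = -136/4 = -34
P[1] = (58 + (-34)) / 4 = 24/4 = 6

6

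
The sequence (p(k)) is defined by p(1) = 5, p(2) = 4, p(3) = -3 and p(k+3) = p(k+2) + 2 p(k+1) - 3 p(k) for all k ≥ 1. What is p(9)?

p(4) = (-3) + 2(4) - 3(5) = -10
p(5) = (-10) + 2(-3) - 3(4) = -28
p(6) = (-28) + 2(-10) - 3(-3) = -39
p(7) = (-39) + 2(-28) - 3(-10) = -65
p(8) = (-65) + 2(-39) - 3(-28) = -59
p(9) = (-59) + 2(-65) - 3(-39) = -72

-72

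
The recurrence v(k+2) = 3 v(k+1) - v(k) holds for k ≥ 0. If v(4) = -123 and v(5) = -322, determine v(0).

-3

Rearranging, v(k-2) = -(v(k) - 3 v(k-1)).
v(3) = -(-322 - 3(-123)) = -47
v(2) = -(-123 - 3(-47)) = -18
v(1) = -(-47 - 3(-18)) = -7
v(0) = -(-18 - 3(-7)) = -3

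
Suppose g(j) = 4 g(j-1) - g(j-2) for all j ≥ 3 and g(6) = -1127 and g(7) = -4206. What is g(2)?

-7

Rearranging, g(j-2) = -(g(j) - 4 g(j-1)).
g(5) = -(-4206 - 4·(-1127)) = -302
g(4) = -(-1127 - 4·(-302)) = -81
g(3) = -(-302 - 4·(-81)) = -22
g(2) = -(-81 - 4·(-22)) = -7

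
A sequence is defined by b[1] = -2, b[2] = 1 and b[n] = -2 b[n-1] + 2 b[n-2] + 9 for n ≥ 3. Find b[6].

b[3] = -2(1) + 2(-2) + 9 = 3
b[4] = -2(3) + 2(1) + 9 = 5
b[5] = -2(5) + 2(3) + 9 = 5
b[6] = -2(5) + 2(5) + 9 = 9

9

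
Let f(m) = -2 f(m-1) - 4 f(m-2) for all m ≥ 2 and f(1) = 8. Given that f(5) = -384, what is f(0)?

Let f(0) = z.
f(2) = -16 - 4z
f(3) = 8z
f(4) = 64
f(5) = -128 - 32z
So -128 - 32z = -384, giving z = 8.

8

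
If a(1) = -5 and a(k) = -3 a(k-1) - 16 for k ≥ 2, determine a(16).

The fixed point is -16/(1 + 3) = -4, so a(k) + 4 = -3(a(k-1) + 4).
Hence a(k) = -1·(-3)^{k-1} - 4.
a(16) = -1·(-3)^{15} - 4 = -1·-14348907 - 4 = 14348903.

14348903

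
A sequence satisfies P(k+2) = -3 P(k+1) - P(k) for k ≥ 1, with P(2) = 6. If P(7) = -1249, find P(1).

7

Let P(1) = y.
P(3) = -18 - y
P(4) = 48 + 3y
P(5) = -126 - 8y
P(6) = 330 + 21y
P(7) = -864 - 55y
So -864 - 55y = -1249, giving y = 7.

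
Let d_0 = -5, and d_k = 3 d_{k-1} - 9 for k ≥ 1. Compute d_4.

-765

d_1 = 3*(-5) - 9 = -24
d_2 = 3*(-24) - 9 = -81
d_3 = 3*(-81) - 9 = -252
d_4 = 3*(-252) - 9 = -765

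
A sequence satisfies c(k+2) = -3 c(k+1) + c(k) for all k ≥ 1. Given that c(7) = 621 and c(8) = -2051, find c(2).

Rearranging, c(k-2) = c(k) + 3 c(k-1).
c(6) = -2051 + 3(621) = -188
c(5) = 621 + 3(-188) = 57
c(4) = -188 + 3(57) = -17
c(3) = 57 + 3(-17) = 6
c(2) = -17 + 3(6) = 1

1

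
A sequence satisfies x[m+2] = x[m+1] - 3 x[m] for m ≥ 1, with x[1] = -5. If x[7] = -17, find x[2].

-2

Let x[2] = v.
x[3] = 15 + v
x[4] = 15 - 2v
x[5] = -30 - 5v
x[6] = -75 + v
x[7] = 15 + 16v
So 15 + 16v = -17, giving v = -2.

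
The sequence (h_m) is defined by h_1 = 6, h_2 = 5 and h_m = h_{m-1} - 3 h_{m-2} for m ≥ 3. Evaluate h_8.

-223

h_3 = 5 - 3(6) = -13
h_4 = (-13) - 3(5) = -28
h_5 = (-28) - 3(-13) = 11
h_6 = 11 - 3(-28) = 95
h_7 = 95 - 3(11) = 62
h_8 = 62 - 3(95) = -223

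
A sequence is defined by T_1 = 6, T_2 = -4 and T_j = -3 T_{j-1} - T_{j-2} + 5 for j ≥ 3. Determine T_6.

-169

T_3 = -3*(-4) - 6 + 5 = 11
T_4 = -3*11 - (-4) + 5 = -24
T_5 = -3*(-24) - 11 + 5 = 66
T_6 = -3*66 - (-24) + 5 = -169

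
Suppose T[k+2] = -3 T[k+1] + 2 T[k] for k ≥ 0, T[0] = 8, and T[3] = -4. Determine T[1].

Let T[1] = z.
T[2] = 16 - 3z
T[3] = -48 + 11z
So -48 + 11z = -4, giving z = 4.

4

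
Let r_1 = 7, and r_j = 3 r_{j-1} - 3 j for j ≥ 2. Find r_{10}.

63987

r_2 = 3(7) - 6 = 15
r_3 = 3(15) - 9 = 36
r_4 = 3(36) - 12 = 96
r_5 = 3(96) - 15 = 273
r_6 = 3(273) - 18 = 801
r_7 = 3(801) - 21 = 2382
r_8 = 3(2382) - 24 = 7122
r_9 = 3(7122) - 27 = 21339
r_{10} = 3(21339) - 30 = 63987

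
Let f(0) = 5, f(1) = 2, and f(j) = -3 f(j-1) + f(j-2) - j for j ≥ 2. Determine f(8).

-3525

f(2) = -3(2) + 5 - 2 = -3
f(3) = -3(-3) + 2 - 3 = 8
f(4) = -3(8) + (-3) - 4 = -31
f(5) = -3(-31) + 8 - 5 = 96
f(6) = -3(96) + (-31) - 6 = -325
f(7) = -3(-325) + 96 - 7 = 1064
f(8) = -3(1064) + (-325) - 8 = -3525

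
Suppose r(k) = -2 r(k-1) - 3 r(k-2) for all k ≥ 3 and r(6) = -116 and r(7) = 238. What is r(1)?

6

Rearranging, r(k-2) = (r(k) + 2 r(k-1)) / -3.
r(5) = (238 + 2(-116)) / -3 = 6/-3 = -2
r(4) = (-116 + 2(-2)) / -3 = -120/-3 = 40
r(3) = (-2 + 2(40)) / -3 = 78/-3 = -26
r(2) = (40 + 2(-26)) / -3 = -12/-3 = 4
r(1) = (-26 + 2(4)) / -3 = -18/-3 = 6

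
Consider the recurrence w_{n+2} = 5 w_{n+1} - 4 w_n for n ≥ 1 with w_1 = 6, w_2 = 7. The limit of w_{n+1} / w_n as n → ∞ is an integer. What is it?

4

The characteristic equation is r^2 - 5r + 4 = 0, which factors as (r - 4)(r - 1) = 0.
So the roots are 4 and 1. Since |4| > |1| and the coefficient of 4^n is non-zero, the ratio tends to 4.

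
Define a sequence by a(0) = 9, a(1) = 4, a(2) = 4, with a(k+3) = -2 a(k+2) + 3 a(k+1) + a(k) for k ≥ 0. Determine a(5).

a(3) = -2(4) + 3(4) + 9 = 13
a(4) = -2(13) + 3(4) + 4 = -10
a(5) = -2(-10) + 3(13) + 4 = 63

63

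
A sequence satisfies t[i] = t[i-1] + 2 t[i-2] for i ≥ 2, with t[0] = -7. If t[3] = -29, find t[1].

Let t[1] = w.
t[2] = -14 + w
t[3] = -14 + 3w
So -14 + 3w = -29, giving w = -5.

-5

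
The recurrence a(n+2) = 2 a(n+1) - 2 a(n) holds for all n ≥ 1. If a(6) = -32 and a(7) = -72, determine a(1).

Rearranging, a(n-2) = (a(n) - 2 a(n-1)) / -2.
a(5) = (-72 - 2*(-32)) / -2 = -8/-2 = 4
a(4) = (-32 - 2*4) / -2 = -40/-2 = 20
a(3) = (4 - 2*20) / -2 = -36/-2 = 18
a(2) = (20 - 2*18) / -2 = -16/-2 = 8
a(1) = (18 - 2*8) / -2 = 2/-2 = -1

-1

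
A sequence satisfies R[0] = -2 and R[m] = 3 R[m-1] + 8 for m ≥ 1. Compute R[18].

774840974

The fixed point is 8/(1 - 3) = -4, so R[m] + 4 = 3(R[m-1] + 4).
Hence R[m] = 2·3^m - 4.
R[18] = 2·3^{18} - 4 = 2·387420489 - 4 = 774840974.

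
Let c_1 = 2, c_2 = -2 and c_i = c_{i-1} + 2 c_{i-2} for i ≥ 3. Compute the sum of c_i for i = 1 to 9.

2

c_3 = (-2) + 2(2) = 2
c_4 = 2 + 2(-2) = -2
c_5 = (-2) + 2(2) = 2
c_6 = 2 + 2(-2) = -2
c_7 = (-2) + 2(2) = 2
c_8 = 2 + 2(-2) = -2
c_9 = (-2) + 2(2) = 2
Sum = 2 + (-2) + 2 + (-2) + 2 + (-2) + 2 + (-2) + 2 = 2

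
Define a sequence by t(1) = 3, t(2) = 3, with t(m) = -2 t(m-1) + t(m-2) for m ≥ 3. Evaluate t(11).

t(3) = -2·3 + 3 = -3
t(4) = -2·(-3) + 3 = 9
t(5) = -2·9 + (-3) = -21
t(6) = -2·(-21) + 9 = 51
t(7) = -2·51 + (-21) = -123
t(8) = -2·(-123) + 51 = 297
t(9) = -2·297 + (-123) = -717
t(10) = -2·(-717) + 297 = 1731
t(11) = -2·1731 + (-717) = -4179

-4179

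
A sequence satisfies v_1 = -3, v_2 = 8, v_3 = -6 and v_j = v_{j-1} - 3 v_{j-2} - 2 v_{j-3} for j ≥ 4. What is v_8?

v_4 = (-6) - 3(8) - 2(-3) = -24
v_5 = (-24) - 3(-6) - 2(8) = -22
v_6 = (-22) - 3(-24) - 2(-6) = 62
v_7 = 62 - 3(-22) - 2(-24) = 176
v_8 = 176 - 3(62) - 2(-22) = 34

34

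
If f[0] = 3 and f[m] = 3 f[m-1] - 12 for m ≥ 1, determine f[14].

-14348901

The fixed point is -12/(1 - 3) = 6, so f[m] - 6 = 3(f[m-1] - 6).
Hence f[m] = -3·3^m + 6.
f[14] = -3·3^{14} + 6 = -3·4782969 + 6 = -14348901.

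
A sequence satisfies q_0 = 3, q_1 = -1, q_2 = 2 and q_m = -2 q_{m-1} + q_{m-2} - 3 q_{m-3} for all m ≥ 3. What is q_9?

-5146

q_3 = -2(2) + (-1) - 3(3) = -14
q_4 = -2(-14) + 2 - 3(-1) = 33
q_5 = -2(33) + (-14) - 3(2) = -86
q_6 = -2(-86) + 33 - 3(-14) = 247
q_7 = -2(247) + (-86) - 3(33) = -679
q_8 = -2(-679) + 247 - 3(-86) = 1863
q_9 = -2(1863) + (-679) - 3(247) = -5146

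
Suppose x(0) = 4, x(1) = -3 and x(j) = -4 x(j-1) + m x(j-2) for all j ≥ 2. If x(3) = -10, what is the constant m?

x(2) = 12 + 4m
x(3) = -48 - 19m
So -48 - 19m = -10, giving m = -2.

-2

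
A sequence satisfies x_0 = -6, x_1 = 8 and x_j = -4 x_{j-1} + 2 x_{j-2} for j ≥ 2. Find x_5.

3808

x_2 = -4(8) + 2(-6) = -44
x_3 = -4(-44) + 2(8) = 192
x_4 = -4(192) + 2(-44) = -856
x_5 = -4(-856) + 2(192) = 3808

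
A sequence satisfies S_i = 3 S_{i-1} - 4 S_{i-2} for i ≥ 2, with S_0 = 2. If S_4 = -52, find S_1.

Let S_1 = y.
S_2 = -8 + 3y
S_3 = -24 + 5y
S_4 = -40 + 3y
So -40 + 3y = -52, giving y = -4.

-4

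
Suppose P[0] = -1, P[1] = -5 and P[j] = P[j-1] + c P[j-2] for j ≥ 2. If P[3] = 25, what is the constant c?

-5

P[2] = -5 - c
P[3] = -5 - 6c
So -5 - 6c = 25, giving c = -5.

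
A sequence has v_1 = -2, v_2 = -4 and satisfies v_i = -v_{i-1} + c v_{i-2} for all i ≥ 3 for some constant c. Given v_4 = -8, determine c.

v_3 = 4 - 2c
v_4 = -4 - 2c
So -4 - 2c = -8, giving c = 2.

2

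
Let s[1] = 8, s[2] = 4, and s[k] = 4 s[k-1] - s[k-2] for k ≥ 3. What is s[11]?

280904

s[3] = 4(4) - 8 = 8
s[4] = 4(8) - 4 = 28
s[5] = 4(28) - 8 = 104
s[6] = 4(104) - 28 = 388
s[7] = 4(388) - 104 = 1448
s[8] = 4(1448) - 388 = 5404
s[9] = 4(5404) - 1448 = 20168
s[10] = 4(20168) - 5404 = 75268
s[11] = 4(75268) - 20168 = 280904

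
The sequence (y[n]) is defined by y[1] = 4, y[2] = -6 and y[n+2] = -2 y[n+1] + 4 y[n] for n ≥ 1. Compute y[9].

y[3] = -2·(-6) + 4·4 = 28
y[4] = -2·28 + 4·(-6) = -80
y[5] = -2·(-80) + 4·28 = 272
y[6] = -2·272 + 4·(-80) = -864
y[7] = -2·(-864) + 4·272 = 2816
y[8] = -2·2816 + 4·(-864) = -9088
y[9] = -2·(-9088) + 4·2816 = 29440

29440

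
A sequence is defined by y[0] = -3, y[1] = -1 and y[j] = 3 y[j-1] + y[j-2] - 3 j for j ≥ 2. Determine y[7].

y[2] = 3(-1) + (-3) - 6 = -12
y[3] = 3(-12) + (-1) - 9 = -46
y[4] = 3(-46) + (-12) - 12 = -162
y[5] = 3(-162) + (-46) - 15 = -547
y[6] = 3(-547) + (-162) - 18 = -1821
y[7] = 3(-1821) + (-547) - 21 = -6031

-6031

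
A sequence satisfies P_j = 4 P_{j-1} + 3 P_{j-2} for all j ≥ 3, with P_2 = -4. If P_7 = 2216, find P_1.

8

Let P_1 = w.
P_3 = -16 + 3w
P_4 = -76 + 12w
P_5 = -352 + 57w
P_6 = -1636 + 264w
P_7 = -7600 + 1227w
So -7600 + 1227w = 2216, giving w = 8.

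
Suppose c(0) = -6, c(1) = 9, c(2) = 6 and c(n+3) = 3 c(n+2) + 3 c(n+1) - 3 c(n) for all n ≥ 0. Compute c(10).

421362

c(3) = 3(6) + 3(9) - 3(-6) = 63
c(4) = 3(63) + 3(6) - 3(9) = 180
c(5) = 3(180) + 3(63) - 3(6) = 711
c(6) = 3(711) + 3(180) - 3(63) = 2484
c(7) = 3(2484) + 3(711) - 3(180) = 9045
c(8) = 3(9045) + 3(2484) - 3(711) = 32454
c(9) = 3(32454) + 3(9045) - 3(2484) = 117045
c(10) = 3(117045) + 3(32454) - 3(9045) = 421362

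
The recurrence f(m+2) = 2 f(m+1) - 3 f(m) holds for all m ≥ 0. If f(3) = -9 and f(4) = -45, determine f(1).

Rearranging, f(m-2) = (f(m) - 2 f(m-1)) / -3.
f(2) = (-45 - 2*(-9)) / -3 = -27/-3 = 9
f(1) = (-9 - 2*9) / -3 = -27/-3 = 9

9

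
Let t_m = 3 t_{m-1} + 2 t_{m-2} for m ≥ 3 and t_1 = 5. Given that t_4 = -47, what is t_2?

-7

Let t_2 = w.
t_3 = 10 + 3w
t_4 = 30 + 11w
So 30 + 11w = -47, giving w = -7.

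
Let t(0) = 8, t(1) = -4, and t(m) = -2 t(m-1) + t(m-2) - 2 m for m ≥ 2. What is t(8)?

2568

t(2) = -2(-4) + 8 - 4 = 12
t(3) = -2(12) + (-4) - 6 = -34
t(4) = -2(-34) + 12 - 8 = 72
t(5) = -2(72) + (-34) - 10 = -188
t(6) = -2(-188) + 72 - 12 = 436
t(7) = -2(436) + (-188) - 14 = -1074
t(8) = -2(-1074) + 436 - 16 = 2568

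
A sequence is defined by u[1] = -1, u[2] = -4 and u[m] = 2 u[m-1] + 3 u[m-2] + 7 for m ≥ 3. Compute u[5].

-31

u[3] = 2*(-4) + 3*(-1) + 7 = -4
u[4] = 2*(-4) + 3*(-4) + 7 = -13
u[5] = 2*(-13) + 3*(-4) + 7 = -31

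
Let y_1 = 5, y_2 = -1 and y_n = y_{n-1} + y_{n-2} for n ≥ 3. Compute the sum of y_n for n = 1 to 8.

72

y_3 = (-1) + 5 = 4
y_4 = 4 + (-1) = 3
y_5 = 3 + 4 = 7
y_6 = 7 + 3 = 10
y_7 = 10 + 7 = 17
y_8 = 17 + 10 = 27
Sum = 5 + (-1) + 4 + 3 + 7 + 10 + 17 + 27 = 72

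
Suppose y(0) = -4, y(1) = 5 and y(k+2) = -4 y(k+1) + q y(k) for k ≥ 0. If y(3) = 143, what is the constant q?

y(2) = -20 - 4q
y(3) = 80 + 21q
So 80 + 21q = 143, giving q = 3.

3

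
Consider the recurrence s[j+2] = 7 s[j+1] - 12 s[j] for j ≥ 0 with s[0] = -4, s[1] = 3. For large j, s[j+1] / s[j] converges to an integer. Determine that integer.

The characteristic equation is r^2 - 7r + 12 = 0, which factors as (r - 4)(r - 3) = 0.
So the roots are 4 and 3. Since |4| > |3| and the coefficient of 4^j is non-zero, the ratio tends to 4.

4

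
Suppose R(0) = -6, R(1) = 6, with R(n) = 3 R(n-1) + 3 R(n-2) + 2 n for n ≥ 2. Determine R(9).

R(2) = 3·6 + 3·(-6) + 4 = 4
R(3) = 3·4 + 3·6 + 6 = 36
R(4) = 3·36 + 3·4 + 8 = 128
R(5) = 3·128 + 3·36 + 10 = 502
R(6) = 3·502 + 3·128 + 12 = 1902
R(7) = 3·1902 + 3·502 + 14 = 7226
R(8) = 3·7226 + 3·1902 + 16 = 27400
R(9) = 3·27400 + 3·7226 + 18 = 103896

103896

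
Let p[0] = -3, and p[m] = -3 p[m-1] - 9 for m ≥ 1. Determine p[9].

14760

p[1] = -3·(-3) - 9 = 0
p[2] = -3·0 - 9 = -9
p[3] = -3·(-9) - 9 = 18
p[4] = -3·18 - 9 = -63
p[5] = -3·(-63) - 9 = 180
p[6] = -3·180 - 9 = -549
p[7] = -3·(-549) - 9 = 1638
p[8] = -3·1638 - 9 = -4923
p[9] = -3·(-4923) - 9 = 14760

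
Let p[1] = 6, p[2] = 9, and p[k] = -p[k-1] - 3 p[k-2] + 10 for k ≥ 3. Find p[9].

p[3] = -9 - 3(6) + 10 = -17
p[4] = -(-17) - 3(9) + 10 = 0
p[5] = -0 - 3(-17) + 10 = 61
p[6] = -61 - 3(0) + 10 = -51
p[7] = -(-51) - 3(61) + 10 = -122
p[8] = -(-122) - 3(-51) + 10 = 285
p[9] = -285 - 3(-122) + 10 = 91

91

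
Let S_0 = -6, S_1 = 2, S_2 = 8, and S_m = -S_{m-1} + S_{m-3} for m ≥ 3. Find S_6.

S_3 = -8 + (-6) = -14
S_4 = -(-14) + 2 = 16
S_5 = -16 + 8 = -8
S_6 = -(-8) + (-14) = -6

-6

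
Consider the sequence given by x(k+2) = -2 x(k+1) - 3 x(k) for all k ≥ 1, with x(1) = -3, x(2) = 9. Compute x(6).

-63

x(3) = -2(9) - 3(-3) = -9
x(4) = -2(-9) - 3(9) = -9
x(5) = -2(-9) - 3(-9) = 45
x(6) = -2(45) - 3(-9) = -63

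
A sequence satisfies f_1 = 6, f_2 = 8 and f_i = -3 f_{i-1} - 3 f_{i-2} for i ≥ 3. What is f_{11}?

f_3 = -3·8 - 3·6 = -42
f_4 = -3·(-42) - 3·8 = 102
f_5 = -3·102 - 3·(-42) = -180
f_6 = -3·(-180) - 3·102 = 234
f_7 = -3·234 - 3·(-180) = -162
f_8 = -3·(-162) - 3·234 = -216
f_9 = -3·(-216) - 3·(-162) = 1134
f_{10} = -3·1134 - 3·(-216) = -2754
f_{11} = -3·(-2754) - 3·1134 = 4860

4860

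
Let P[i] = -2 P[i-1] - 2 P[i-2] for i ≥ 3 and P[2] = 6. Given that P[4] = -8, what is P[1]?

Let P[1] = v.
P[3] = -12 - 2v
P[4] = 12 + 4v
So 12 + 4v = -8, giving v = -5.

-5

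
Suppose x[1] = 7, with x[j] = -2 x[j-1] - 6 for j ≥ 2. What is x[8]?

-1154

x[2] = -2·7 - 6 = -20
x[3] = -2·(-20) - 6 = 34
x[4] = -2·34 - 6 = -74
x[5] = -2·(-74) - 6 = 142
x[6] = -2·142 - 6 = -290
x[7] = -2·(-290) - 6 = 574
x[8] = -2·574 - 6 = -1154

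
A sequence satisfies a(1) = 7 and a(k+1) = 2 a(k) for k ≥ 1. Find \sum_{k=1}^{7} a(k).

889

a(2) = 2*7 = 14
a(3) = 2*14 = 28
a(4) = 2*28 = 56
a(5) = 2*56 = 112
a(6) = 2*112 = 224
a(7) = 2*224 = 448
Sum = 7 + 14 + 28 + 56 + 112 + 224 + 448 = 889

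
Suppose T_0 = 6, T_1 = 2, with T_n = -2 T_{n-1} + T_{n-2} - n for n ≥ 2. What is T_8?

T_2 = -2(2) + 6 - 2 = 0
T_3 = -2(0) + 2 - 3 = -1
T_4 = -2(-1) + 0 - 4 = -2
T_5 = -2(-2) + (-1) - 5 = -2
T_6 = -2(-2) + (-2) - 6 = -4
T_7 = -2(-4) + (-2) - 7 = -1
T_8 = -2(-1) + (-4) - 8 = -10

-10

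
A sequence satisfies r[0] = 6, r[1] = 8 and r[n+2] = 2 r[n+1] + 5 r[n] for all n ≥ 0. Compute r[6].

r[2] = 2(8) + 5(6) = 46
r[3] = 2(46) + 5(8) = 132
r[4] = 2(132) + 5(46) = 494
r[5] = 2(494) + 5(132) = 1648
r[6] = 2(1648) + 5(494) = 5766

5766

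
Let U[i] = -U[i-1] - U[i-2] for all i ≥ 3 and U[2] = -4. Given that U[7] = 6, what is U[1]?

Let U[1] = x.
U[3] = 4 - x
U[4] = x
U[5] = -4
U[6] = 4 - x
U[7] = x
So x = 6, giving x = 6.

6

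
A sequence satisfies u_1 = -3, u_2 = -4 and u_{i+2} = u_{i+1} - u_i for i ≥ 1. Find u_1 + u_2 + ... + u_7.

u_3 = (-4) - (-3) = -1
u_4 = (-1) - (-4) = 3
u_5 = 3 - (-1) = 4
u_6 = 4 - 3 = 1
u_7 = 1 - 4 = -3
Sum = (-3) + (-4) + (-1) + 3 + 4 + 1 + (-3) = -3

-3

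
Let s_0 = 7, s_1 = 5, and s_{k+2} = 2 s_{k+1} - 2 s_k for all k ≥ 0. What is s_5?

s_2 = 2·5 - 2·7 = -4
s_3 = 2·(-4) - 2·5 = -18
s_4 = 2·(-18) - 2·(-4) = -28
s_5 = 2·(-28) - 2·(-18) = -20

-20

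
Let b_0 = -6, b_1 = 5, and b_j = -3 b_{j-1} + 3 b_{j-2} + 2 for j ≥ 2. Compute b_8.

b_2 = -3*5 + 3*(-6) + 2 = -31
b_3 = -3*(-31) + 3*5 + 2 = 110
b_4 = -3*110 + 3*(-31) + 2 = -421
b_5 = -3*(-421) + 3*110 + 2 = 1595
b_6 = -3*1595 + 3*(-421) + 2 = -6046
b_7 = -3*(-6046) + 3*1595 + 2 = 22925
b_8 = -3*22925 + 3*(-6046) + 2 = -86911

-86911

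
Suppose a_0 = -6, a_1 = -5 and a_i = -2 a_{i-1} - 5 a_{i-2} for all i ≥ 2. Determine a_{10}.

-18560

a_2 = -2(-5) - 5(-6) = 40
a_3 = -2(40) - 5(-5) = -55
a_4 = -2(-55) - 5(40) = -90
a_5 = -2(-90) - 5(-55) = 455
a_6 = -2(455) - 5(-90) = -460
a_7 = -2(-460) - 5(455) = -1355
a_8 = -2(-1355) - 5(-460) = 5010
a_9 = -2(5010) - 5(-1355) = -3245
a_{10} = -2(-3245) - 5(5010) = -18560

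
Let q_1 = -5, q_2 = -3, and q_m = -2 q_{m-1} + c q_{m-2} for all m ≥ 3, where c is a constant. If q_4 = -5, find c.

1

q_3 = 6 - 5c
q_4 = -12 + 7c
So -12 + 7c = -5, giving c = 1.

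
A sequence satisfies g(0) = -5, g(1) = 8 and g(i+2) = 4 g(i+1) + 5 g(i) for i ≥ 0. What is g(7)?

39068

g(2) = 4*8 + 5*(-5) = 7
g(3) = 4*7 + 5*8 = 68
g(4) = 4*68 + 5*7 = 307
g(5) = 4*307 + 5*68 = 1568
g(6) = 4*1568 + 5*307 = 7807
g(7) = 4*7807 + 5*1568 = 39068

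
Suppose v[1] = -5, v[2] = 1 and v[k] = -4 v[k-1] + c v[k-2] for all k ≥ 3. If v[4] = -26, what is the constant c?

-2

v[3] = -4 - 5c
v[4] = 16 + 21c
So 16 + 21c = -26, giving c = -2.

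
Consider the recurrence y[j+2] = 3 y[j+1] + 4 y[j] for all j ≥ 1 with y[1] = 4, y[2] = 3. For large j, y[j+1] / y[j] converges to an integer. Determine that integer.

The characteristic equation is r^2 - 3r - 4 = 0, which factors as (r - 4)(r + 1) = 0.
So the roots are 4 and -1. Since |4| > |-1| and the coefficient of 4^j is non-zero, the ratio tends to 4.

4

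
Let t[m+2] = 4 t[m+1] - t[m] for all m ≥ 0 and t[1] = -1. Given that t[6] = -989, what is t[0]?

Let t[0] = v.
t[2] = -4 - v
t[3] = -15 - 4v
t[4] = -56 - 15v
t[5] = -209 - 56v
t[6] = -780 - 209v
So -780 - 209v = -989, giving v = 1.

1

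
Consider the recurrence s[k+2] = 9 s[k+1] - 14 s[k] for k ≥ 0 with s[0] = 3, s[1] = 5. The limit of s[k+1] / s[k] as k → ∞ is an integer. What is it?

The characteristic equation is r^2 - 9r + 14 = 0, which factors as (r - 7)(r - 2) = 0.
So the roots are 7 and 2. Since |7| > |2| and the coefficient of 7^k is non-zero, the ratio tends to 7.

7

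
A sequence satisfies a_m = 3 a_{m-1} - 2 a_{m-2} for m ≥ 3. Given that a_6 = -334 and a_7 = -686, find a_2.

Rearranging, a_{m-2} = (a_m - 3 a_{m-1}) / -2.
a_5 = (-686 - 3·(-334)) / -2 = 316/-2 = -158
a_4 = (-334 - 3·(-158)) / -2 = 140/-2 = -70
a_3 = (-158 - 3·(-70)) / -2 = 52/-2 = -26
a_2 = (-70 - 3·(-26)) / -2 = 8/-2 = -4

-4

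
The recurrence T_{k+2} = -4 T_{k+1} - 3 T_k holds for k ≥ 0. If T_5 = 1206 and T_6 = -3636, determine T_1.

6

Rearranging, T_{k-2} = (T_k + 4 T_{k-1}) / -3.
T_4 = (-3636 + 4*1206) / -3 = 1188/-3 = -396
T_3 = (1206 + 4*(-396)) / -3 = -378/-3 = 126
T_2 = (-396 + 4*126) / -3 = 108/-3 = -36
T_1 = (126 + 4*(-36)) / -3 = -18/-3 = 6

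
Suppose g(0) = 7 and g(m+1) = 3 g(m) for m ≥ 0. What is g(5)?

g(1) = 3(7) = 21
g(2) = 3(21) = 63
g(3) = 3(63) = 189
g(4) = 3(189) = 567
g(5) = 3(567) = 1701

1701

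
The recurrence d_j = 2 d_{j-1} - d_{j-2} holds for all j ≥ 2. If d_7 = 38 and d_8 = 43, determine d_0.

3

Rearranging, d_{j-2} = -(d_j - 2 d_{j-1}).
d_6 = -(43 - 2·38) = 33
d_5 = -(38 - 2·33) = 28
d_4 = -(33 - 2·28) = 23
d_3 = -(28 - 2·23) = 18
d_2 = -(23 - 2·18) = 13
d_1 = -(18 - 2·13) = 8
d_0 = -(13 - 2·8) = 3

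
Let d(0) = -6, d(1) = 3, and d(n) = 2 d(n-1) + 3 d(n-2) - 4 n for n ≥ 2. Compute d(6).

-1456

d(2) = 2·3 + 3·(-6) - 8 = -20
d(3) = 2·(-20) + 3·3 - 12 = -43
d(4) = 2·(-43) + 3·(-20) - 16 = -162
d(5) = 2·(-162) + 3·(-43) - 20 = -473
d(6) = 2·(-473) + 3·(-162) - 24 = -1456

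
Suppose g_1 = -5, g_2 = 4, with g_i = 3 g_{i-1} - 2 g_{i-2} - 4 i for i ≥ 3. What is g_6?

-102

g_3 = 3(4) - 2(-5) - 12 = 10
g_4 = 3(10) - 2(4) - 16 = 6
g_5 = 3(6) - 2(10) - 20 = -22
g_6 = 3(-22) - 2(6) - 24 = -102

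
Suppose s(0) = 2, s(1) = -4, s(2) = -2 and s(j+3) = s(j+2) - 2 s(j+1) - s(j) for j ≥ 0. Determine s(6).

-22

s(3) = (-2) - 2·(-4) - 2 = 4
s(4) = 4 - 2·(-2) - (-4) = 12
s(5) = 12 - 2·4 - (-2) = 6
s(6) = 6 - 2·12 - 4 = -22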